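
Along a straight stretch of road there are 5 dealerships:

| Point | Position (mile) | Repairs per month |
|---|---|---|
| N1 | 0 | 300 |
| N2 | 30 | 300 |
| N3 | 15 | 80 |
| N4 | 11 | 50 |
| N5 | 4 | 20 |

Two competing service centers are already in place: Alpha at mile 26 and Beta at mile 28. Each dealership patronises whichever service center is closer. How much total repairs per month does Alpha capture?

The indifferent point is the midpoint (26+28)/2 = 27; dealerships left of it (closer to Alpha at 26) go to Alpha, those right go to Beta.
  N1 at 0 (w=300) → Alpha
  N5 at 4 (w=20) → Alpha
  N4 at 11 (w=50) → Alpha
  N3 at 15 (w=80) → Alpha
  N2 at 30 (w=300) → Beta
Alpha captures 450; Beta captures 300.

450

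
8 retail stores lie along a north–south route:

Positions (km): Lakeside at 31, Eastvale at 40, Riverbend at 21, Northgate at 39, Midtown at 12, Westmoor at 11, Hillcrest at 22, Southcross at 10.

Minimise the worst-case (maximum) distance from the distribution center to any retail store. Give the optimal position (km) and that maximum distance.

The 1-center on a line is the midpoint of the two extreme points: leftmost at 10, rightmost at 40.
Optimal location = (10 + 40)/2 = 25; maximum distance = (40 − 10)/2 = 15.

location 25, max distance 15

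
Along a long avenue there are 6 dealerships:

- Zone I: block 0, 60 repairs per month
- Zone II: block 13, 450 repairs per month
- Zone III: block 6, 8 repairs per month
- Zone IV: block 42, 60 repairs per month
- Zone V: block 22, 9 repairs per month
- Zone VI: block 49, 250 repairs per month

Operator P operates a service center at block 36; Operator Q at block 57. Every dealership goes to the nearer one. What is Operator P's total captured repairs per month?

The indifferent point is the midpoint (36+57)/2 = 46.5; dealerships left of it (closer to Operator P at 36) go to Operator P, those right go to Operator Q.
  Zone I at 0 (w=60) → Operator P
  Zone III at 6 (w=8) → Operator P
  Zone II at 13 (w=450) → Operator P
  Zone V at 22 (w=9) → Operator P
  Zone IV at 42 (w=60) → Operator P
  Zone VI at 49 (w=250) → Operator Q
Operator P captures 587; Operator Q captures 250.

587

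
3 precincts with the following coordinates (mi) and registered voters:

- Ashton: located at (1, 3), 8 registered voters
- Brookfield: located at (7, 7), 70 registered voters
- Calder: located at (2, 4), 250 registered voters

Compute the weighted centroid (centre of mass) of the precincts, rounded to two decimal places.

(3.04, 4.62)

The minimiser of Σwᵢ‖p−pᵢ‖² is the weighted centroid p* = (Σwᵢpᵢ)/(Σwᵢ).
Σwᵢ = 328.
Σwᵢxᵢ = 8·1 + 70·7 + 250·2 = 998.
Σwᵢyᵢ = 8·3 + 70·7 + 250·4 = 1514.
x* = 998/328 = 3.04, y* = 1514/328 = 4.62.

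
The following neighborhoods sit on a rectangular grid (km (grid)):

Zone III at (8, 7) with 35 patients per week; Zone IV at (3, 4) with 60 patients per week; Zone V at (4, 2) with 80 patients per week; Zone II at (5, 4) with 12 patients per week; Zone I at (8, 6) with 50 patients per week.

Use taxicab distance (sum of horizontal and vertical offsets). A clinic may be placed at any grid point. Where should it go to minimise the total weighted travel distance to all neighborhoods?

Manhattan distance separates: Σwᵢ(|x−xᵢ|+|y−yᵢ|) = Σwᵢ|x−xᵢ| + Σwᵢ|y−yᵢ|, so x and y are optimised independently as 1-D weighted medians.
Total weight W = 237; half = 118.5.
x-coordinate, sorted with cumulative weight:
  x=3 (Zone IV, w=60) cum 60
  x=4 (Zone V, w=80) cum 140  ← median
  x=5 (Zone II, w=12) cum 152
  x=8 (Zone III, w=35) cum 187
  x=8 (Zone I, w=50) cum 237
⇒ x* = 4
y-coordinate, sorted with cumulative weight:
  y=2 (Zone V, w=80) cum 80
  y=4 (Zone IV, w=60) cum 140  ← median
  y=4 (Zone II, w=12) cum 152
  y=6 (Zone I, w=50) cum 202
  y=7 (Zone III, w=35) cum 237
⇒ y* = 4

(4, 4)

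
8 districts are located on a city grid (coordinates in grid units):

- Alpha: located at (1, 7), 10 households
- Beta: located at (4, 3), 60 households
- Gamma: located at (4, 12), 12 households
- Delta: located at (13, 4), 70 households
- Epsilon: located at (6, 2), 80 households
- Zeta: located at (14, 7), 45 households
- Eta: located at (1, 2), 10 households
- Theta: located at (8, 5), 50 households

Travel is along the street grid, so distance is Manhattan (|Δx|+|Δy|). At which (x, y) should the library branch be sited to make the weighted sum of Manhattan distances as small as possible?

(6, 4)

Manhattan distance separates: Σwᵢ(|x−xᵢ|+|y−yᵢ|) = Σwᵢ|x−xᵢ| + Σwᵢ|y−yᵢ|, so x and y are optimised independently as 1-D weighted medians.
Total weight W = 337; half = 168.5.
x-coordinate, sorted with cumulative weight:
  x=1 (Alpha, w=10) cum 10
  x=1 (Eta, w=10) cum 20
  x=4 (Beta, w=60) cum 80
  x=4 (Gamma, w=12) cum 92
  x=6 (Epsilon, w=80) cum 172  ← median
  x=8 (Theta, w=50) cum 222
  x=13 (Delta, w=70) cum 292
  x=14 (Zeta, w=45) cum 337
⇒ x* = 6
y-coordinate, sorted with cumulative weight:
  y=2 (Epsilon, w=80) cum 80
  y=2 (Eta, w=10) cum 90
  y=3 (Beta, w=60) cum 150
  y=4 (Delta, w=70) cum 220  ← median
  y=5 (Theta, w=50) cum 270
  y=7 (Alpha, w=10) cum 280
  y=7 (Zeta, w=45) cum 325
  y=12 (Gamma, w=12) cum 337
⇒ y* = 4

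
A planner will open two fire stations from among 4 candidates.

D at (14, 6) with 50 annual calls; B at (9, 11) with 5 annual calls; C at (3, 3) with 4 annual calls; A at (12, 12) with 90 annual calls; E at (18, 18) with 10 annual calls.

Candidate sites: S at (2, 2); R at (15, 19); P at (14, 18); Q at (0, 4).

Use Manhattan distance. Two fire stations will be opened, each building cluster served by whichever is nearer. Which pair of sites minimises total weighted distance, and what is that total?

Evaluate every pair (each demand assigned to the nearer of the two):
  {S, P}: total = 1428
  {P, Q}: total = 1436
  {R, P}: total = 1524
  {S, R}: total = 1718
  {R, Q}: total = 1726
  {S, Q}: total = 3008
Best pair: {S, P} with total 1428.

{S, P}, total 1428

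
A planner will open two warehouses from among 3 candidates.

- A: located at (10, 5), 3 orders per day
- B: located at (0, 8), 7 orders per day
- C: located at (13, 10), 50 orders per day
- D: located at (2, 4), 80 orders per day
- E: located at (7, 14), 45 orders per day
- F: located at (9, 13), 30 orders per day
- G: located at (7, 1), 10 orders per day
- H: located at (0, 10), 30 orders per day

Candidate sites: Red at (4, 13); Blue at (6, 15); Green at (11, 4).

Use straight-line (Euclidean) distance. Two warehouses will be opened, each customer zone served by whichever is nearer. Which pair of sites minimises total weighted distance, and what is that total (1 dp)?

{Blue, Green}, total 1561.1

Evaluate every pair (each demand assigned to the nearer of the two):
  {Blue, Green}: total = 1561.1
  {Red, Green}: total = 1577.6
  {Red, Blue}: total = 1688.0
Best pair: {Blue, Green} with total 1561.1.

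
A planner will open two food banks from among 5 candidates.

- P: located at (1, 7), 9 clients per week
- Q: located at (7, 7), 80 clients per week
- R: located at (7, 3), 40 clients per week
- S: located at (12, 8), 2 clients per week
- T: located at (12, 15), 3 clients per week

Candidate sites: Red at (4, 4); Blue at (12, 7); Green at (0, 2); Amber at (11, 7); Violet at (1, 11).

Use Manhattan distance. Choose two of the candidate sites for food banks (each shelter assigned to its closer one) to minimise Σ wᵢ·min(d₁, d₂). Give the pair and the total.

Evaluate every pair (each demand assigned to the nearer of the two):
  {Red, Amber}: total = 565
  {Red, Blue}: total = 640
  {Amber, Violet}: total = 707
  {Green, Amber}: total = 725
  {Red, Violet}: total = 745
  {Blue, Amber}: total = 756
  {Red, Green}: total = 775
  {Blue, Green}: total = 800
  {Blue, Violet}: total = 822
  {Green, Violet}: total = 1229
Best pair: {Red, Amber} with total 565.

{Red, Amber}, total 565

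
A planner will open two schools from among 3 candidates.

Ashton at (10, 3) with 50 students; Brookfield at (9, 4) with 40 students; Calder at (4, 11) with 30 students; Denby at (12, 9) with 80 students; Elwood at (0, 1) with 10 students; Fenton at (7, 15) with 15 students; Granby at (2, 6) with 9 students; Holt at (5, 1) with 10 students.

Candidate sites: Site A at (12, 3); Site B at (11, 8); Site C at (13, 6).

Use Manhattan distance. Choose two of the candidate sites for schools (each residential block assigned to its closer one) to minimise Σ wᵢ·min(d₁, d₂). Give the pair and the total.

Evaluate every pair (each demand assigned to the nearer of the two):
  {Site A, Site B}: total = 1214
  {Site A, Site C}: total = 1554
  {Site B, Site C}: total = 1574
Best pair: {Site A, Site B} with total 1214.

{Site A, Site B}, total 1214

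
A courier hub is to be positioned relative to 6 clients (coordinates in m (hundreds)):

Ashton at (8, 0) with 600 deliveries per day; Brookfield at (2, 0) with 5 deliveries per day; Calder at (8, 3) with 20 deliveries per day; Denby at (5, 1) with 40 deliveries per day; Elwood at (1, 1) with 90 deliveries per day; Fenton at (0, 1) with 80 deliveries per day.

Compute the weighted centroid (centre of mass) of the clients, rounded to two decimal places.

(6.30, 0.32)

The minimiser of Σwᵢ‖p−pᵢ‖² is the weighted centroid p* = (Σwᵢpᵢ)/(Σwᵢ).
Σwᵢ = 835.
Σwᵢxᵢ = 600·8 + 5·2 + 20·8 + 40·5 + 90·1 + 80·0 = 5260.
Σwᵢyᵢ = 600·0 + 5·0 + 20·3 + 40·1 + 90·1 + 80·1 = 270.
x* = 5260/835 = 6.30, y* = 270/835 = 0.32.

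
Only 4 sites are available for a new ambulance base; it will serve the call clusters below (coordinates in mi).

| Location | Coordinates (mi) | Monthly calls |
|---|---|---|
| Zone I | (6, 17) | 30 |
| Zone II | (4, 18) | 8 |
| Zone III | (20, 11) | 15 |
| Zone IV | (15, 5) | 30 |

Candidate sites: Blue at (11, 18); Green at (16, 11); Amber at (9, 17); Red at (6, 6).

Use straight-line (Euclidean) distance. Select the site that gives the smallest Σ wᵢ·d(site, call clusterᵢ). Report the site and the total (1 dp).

Total weighted distance at each candidate:
  Blue (11, 18): total = 788.0
  Green (16, 11): total = 703.5
  Amber (9, 17): total = 721.2
  Red (6, 6): total = 922.0
Minimum is at Green with total 703.5 mi.

Green, total 703.5 mi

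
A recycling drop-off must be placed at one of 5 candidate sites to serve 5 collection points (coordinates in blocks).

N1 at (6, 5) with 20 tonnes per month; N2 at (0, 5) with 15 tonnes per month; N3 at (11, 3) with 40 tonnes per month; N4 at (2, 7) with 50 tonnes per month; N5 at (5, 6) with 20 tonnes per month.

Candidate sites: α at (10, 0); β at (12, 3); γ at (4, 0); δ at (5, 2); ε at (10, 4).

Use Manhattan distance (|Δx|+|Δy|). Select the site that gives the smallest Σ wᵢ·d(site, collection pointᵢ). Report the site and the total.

Total weighted distance at each candidate:
  α (10, 0): total = 1535
  β (12, 3): total = 1310
  γ (4, 0): total = 1265
  δ (5, 2): total = 960
  ε (10, 4): total = 1035
Minimum is at δ with total 960 blocks.

δ, total 960 blocks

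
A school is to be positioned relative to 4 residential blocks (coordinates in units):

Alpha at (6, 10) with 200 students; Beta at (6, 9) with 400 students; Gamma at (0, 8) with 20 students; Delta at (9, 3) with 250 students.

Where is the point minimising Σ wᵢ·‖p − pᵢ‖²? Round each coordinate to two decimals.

The minimiser of Σwᵢ‖p−pᵢ‖² is the weighted centroid p* = (Σwᵢpᵢ)/(Σwᵢ).
Σwᵢ = 870.
Σwᵢxᵢ = 200·6 + 400·6 + 20·0 + 250·9 = 5850.
Σwᵢyᵢ = 200·10 + 400·9 + 20·8 + 250·3 = 6510.
x* = 5850/870 = 6.72, y* = 6510/870 = 7.48.

(6.72, 7.48)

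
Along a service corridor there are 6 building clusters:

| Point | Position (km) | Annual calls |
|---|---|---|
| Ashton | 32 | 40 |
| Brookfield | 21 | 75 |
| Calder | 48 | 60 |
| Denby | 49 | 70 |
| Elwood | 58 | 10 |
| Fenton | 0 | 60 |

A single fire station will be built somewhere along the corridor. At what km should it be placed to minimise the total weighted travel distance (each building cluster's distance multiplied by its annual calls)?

For a sum of weighted absolute distances on a line, the optimum is the weighted median (not the mean). Total weight W = 315; half-weight = 157.5.
Sort by position and accumulate weight:
  km 0 (Fenton, w=60) → cum 60
  km 21 (Brookfield, w=75) → cum 135
  km 32 (Ashton, w=40) → cum 175  ≥ 157.5 → median here
  km 48 (Calder, w=60) → cum 235
  km 49 (Denby, w=70) → cum 305
  km 58 (Elwood, w=10) → cum 315
Optimal location: km 32.

x = 32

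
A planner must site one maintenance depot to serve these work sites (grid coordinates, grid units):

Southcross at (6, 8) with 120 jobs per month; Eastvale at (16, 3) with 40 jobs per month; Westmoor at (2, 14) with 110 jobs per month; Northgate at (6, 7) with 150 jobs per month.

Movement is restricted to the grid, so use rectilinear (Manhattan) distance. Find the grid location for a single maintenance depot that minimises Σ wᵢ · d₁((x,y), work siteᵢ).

(6, 8)

Manhattan distance separates: Σwᵢ(|x−xᵢ|+|y−yᵢ|) = Σwᵢ|x−xᵢ| + Σwᵢ|y−yᵢ|, so x and y are optimised independently as 1-D weighted medians.
Total weight W = 420; half = 210.
x-coordinate, sorted with cumulative weight:
  x=2 (Westmoor, w=110) cum 110
  x=6 (Southcross, w=120) cum 230  ← median
  x=6 (Northgate, w=150) cum 380
  x=16 (Eastvale, w=40) cum 420
⇒ x* = 6
y-coordinate, sorted with cumulative weight:
  y=3 (Eastvale, w=40) cum 40
  y=7 (Northgate, w=150) cum 190
  y=8 (Southcross, w=120) cum 310  ← median
  y=14 (Westmoor, w=110) cum 420
⇒ y* = 8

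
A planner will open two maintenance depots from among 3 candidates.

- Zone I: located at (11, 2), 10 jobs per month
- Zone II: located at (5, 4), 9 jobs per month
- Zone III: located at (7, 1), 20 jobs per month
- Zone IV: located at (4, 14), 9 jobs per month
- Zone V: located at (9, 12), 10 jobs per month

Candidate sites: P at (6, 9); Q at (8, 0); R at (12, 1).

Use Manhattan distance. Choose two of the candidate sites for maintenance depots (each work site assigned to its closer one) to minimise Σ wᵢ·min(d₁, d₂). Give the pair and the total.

{P, Q}, total 267

Evaluate every pair (each demand assigned to the nearer of the two):
  {P, Q}: total = 267
  {P, R}: total = 297
  {Q, R}: total = 415
Best pair: {P, Q} with total 267.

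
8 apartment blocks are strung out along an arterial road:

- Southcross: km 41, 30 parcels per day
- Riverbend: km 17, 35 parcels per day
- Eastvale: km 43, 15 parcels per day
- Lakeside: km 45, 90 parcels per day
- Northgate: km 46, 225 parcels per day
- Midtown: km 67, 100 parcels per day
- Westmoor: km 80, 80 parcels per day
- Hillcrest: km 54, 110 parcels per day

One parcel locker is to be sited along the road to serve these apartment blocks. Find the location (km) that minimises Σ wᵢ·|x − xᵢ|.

x = 46

For a sum of weighted absolute distances on a line, the optimum is the weighted median (not the mean). Total weight W = 685; half-weight = 342.5.
Sort by position and accumulate weight:
  km 17 (Riverbend, w=35) → cum 35
  km 41 (Southcross, w=30) → cum 65
  km 43 (Eastvale, w=15) → cum 80
  km 45 (Lakeside, w=90) → cum 170
  km 46 (Northgate, w=225) → cum 395  ≥ 342.5 → median here
  km 54 (Hillcrest, w=110) → cum 505
  km 67 (Midtown, w=100) → cum 605
  km 80 (Westmoor, w=80) → cum 685
Optimal location: km 46.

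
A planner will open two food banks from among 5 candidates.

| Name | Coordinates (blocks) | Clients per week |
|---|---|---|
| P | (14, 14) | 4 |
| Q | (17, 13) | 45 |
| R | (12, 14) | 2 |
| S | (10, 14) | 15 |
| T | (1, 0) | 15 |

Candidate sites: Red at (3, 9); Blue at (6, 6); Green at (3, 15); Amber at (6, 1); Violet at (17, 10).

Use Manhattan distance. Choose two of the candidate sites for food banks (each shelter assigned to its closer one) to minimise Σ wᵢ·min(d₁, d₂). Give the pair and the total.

{Amber, Violet}, total 436

Evaluate every pair (each demand assigned to the nearer of the two):
  {Amber, Violet}: total = 436
  {Red, Violet}: total = 511
  {Blue, Violet}: total = 511
  {Green, Violet}: total = 556
  {Green, Amber}: total = 998
  {Red, Green}: total = 1073
  {Blue, Green}: total = 1073
  {Red, Amber}: total = 1172
  {Blue, Amber}: total = 1172
  {Red, Blue}: total = 1247
Best pair: {Amber, Violet} with total 436.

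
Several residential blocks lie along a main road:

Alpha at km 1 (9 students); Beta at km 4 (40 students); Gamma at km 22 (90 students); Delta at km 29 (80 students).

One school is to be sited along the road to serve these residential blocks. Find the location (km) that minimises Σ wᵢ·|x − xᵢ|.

For a sum of weighted absolute distances on a line, the optimum is the weighted median (not the mean). Total weight W = 219; half-weight = 109.5.
Sort by position and accumulate weight:
  km 1 (Alpha, w=9) → cum 9
  km 4 (Beta, w=40) → cum 49
  km 22 (Gamma, w=90) → cum 139  ≥ 109.5 → median here
  km 29 (Delta, w=80) → cum 219
Optimal location: km 22.

x = 22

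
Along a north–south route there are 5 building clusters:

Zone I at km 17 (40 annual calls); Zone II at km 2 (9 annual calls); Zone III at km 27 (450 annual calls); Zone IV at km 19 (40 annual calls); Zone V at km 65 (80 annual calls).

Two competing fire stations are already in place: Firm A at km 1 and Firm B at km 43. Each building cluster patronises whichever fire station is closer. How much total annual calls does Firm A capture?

89

The indifferent point is the midpoint (1+43)/2 = 22; building clusters left of it (closer to Firm A at 1) go to Firm A, those right go to Firm B.
  Zone II at 2 (w=9) → Firm A
  Zone I at 17 (w=40) → Firm A
  Zone IV at 19 (w=40) → Firm A
  Zone III at 27 (w=450) → Firm B
  Zone V at 65 (w=80) → Firm B
Firm A captures 89; Firm B captures 530.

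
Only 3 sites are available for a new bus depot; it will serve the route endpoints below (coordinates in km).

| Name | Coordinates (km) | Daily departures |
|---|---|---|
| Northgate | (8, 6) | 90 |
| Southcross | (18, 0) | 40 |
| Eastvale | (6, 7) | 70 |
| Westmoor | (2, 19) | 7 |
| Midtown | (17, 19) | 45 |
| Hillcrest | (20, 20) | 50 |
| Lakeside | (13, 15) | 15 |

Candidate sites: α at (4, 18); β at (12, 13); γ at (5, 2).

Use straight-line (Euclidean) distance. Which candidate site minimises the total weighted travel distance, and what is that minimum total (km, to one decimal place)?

Total weighted distance at each candidate:
  α (4, 18): total = 4384.1
  β (12, 13): total = 2890.4
  γ (5, 2): total = 3790.8
Minimum is at β with total 2890.4 km.

β, total 2890.4 km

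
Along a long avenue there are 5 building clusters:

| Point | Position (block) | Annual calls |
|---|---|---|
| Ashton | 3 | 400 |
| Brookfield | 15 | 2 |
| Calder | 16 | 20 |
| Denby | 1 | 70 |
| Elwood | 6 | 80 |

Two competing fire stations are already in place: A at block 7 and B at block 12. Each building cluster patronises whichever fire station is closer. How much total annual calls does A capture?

550

The indifferent point is the midpoint (7+12)/2 = 9.5; building clusters left of it (closer to A at 7) go to A, those right go to B.
  Denby at 1 (w=70) → A
  Ashton at 3 (w=400) → A
  Elwood at 6 (w=80) → A
  Brookfield at 15 (w=2) → B
  Calder at 16 (w=20) → B
A captures 550; B captures 22.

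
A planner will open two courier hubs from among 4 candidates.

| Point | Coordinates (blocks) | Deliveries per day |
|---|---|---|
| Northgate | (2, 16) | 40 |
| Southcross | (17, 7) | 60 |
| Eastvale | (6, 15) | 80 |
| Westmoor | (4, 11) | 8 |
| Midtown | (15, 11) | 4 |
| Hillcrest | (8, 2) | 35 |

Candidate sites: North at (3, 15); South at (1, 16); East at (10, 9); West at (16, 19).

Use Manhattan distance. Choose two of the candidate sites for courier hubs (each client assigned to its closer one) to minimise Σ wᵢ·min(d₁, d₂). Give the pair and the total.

Evaluate every pair (each demand assigned to the nearer of the two):
  {North, East}: total = 1243
  {South, East}: total = 1467
  {North, West}: total = 1806
  {South, West}: total = 2135
  {North, South}: total = 2334
  {East, West}: total = 2347
Best pair: {North, East} with total 1243.

{North, East}, total 1243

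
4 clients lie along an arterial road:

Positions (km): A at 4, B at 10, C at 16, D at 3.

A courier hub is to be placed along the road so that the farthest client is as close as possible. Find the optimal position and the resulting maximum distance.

location 9.5, max distance 6.5

The 1-center on a line is the midpoint of the two extreme points: leftmost at 3, rightmost at 16.
Optimal location = (3 + 16)/2 = 9.5; maximum distance = (16 − 3)/2 = 6.5.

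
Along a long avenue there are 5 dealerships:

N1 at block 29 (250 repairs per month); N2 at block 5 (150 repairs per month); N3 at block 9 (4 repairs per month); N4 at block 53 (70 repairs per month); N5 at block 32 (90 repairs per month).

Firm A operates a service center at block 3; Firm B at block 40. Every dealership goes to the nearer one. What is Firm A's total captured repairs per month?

The indifferent point is the midpoint (3+40)/2 = 21.5; dealerships left of it (closer to Firm A at 3) go to Firm A, those right go to Firm B.
  N2 at 5 (w=150) → Firm A
  N3 at 9 (w=4) → Firm A
  N1 at 29 (w=250) → Firm B
  N5 at 32 (w=90) → Firm B
  N4 at 53 (w=70) → Firm B
Firm A captures 154; Firm B captures 410.

154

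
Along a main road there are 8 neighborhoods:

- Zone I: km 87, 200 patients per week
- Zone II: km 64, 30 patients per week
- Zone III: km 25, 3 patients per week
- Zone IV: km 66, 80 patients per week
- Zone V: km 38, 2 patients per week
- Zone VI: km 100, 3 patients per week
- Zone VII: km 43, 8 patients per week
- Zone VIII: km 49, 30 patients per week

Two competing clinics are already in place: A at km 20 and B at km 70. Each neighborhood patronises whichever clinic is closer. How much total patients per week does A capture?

The indifferent point is the midpoint (20+70)/2 = 45; neighborhoods left of it (closer to A at 20) go to A, those right go to B.
  Zone III at 25 (w=3) → A
  Zone V at 38 (w=2) → A
  Zone VII at 43 (w=8) → A
  Zone VIII at 49 (w=30) → B
  Zone II at 64 (w=30) → B
  Zone IV at 66 (w=80) → B
  Zone I at 87 (w=200) → B
  Zone VI at 100 (w=3) → B
A captures 13; B captures 343.

13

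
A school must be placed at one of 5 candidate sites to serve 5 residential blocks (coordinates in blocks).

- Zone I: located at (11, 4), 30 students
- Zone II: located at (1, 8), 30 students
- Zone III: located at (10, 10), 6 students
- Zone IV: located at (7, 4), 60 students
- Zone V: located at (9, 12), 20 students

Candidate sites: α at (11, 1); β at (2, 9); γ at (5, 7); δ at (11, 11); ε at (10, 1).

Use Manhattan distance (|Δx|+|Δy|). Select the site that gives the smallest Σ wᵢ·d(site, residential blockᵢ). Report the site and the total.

Total weighted distance at each candidate:
  α (11, 1): total = 1340
  β (2, 9): total = 1334
  γ (5, 7): total = 948
  δ (11, 11): total = 1332
  ε (10, 1): total = 1254
Minimum is at γ with total 948 blocks.

γ, total 948 blocks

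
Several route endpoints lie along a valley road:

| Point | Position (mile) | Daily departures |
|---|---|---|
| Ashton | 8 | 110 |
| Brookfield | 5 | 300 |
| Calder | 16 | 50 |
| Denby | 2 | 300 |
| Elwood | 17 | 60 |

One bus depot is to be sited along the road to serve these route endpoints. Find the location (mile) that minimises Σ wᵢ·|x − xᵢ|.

For a sum of weighted absolute distances on a line, the optimum is the weighted median (not the mean). Total weight W = 820; half-weight = 410.
Sort by position and accumulate weight:
  mile 2 (Denby, w=300) → cum 300
  mile 5 (Brookfield, w=300) → cum 600  ≥ 410 → median here
  mile 8 (Ashton, w=110) → cum 710
  mile 16 (Calder, w=50) → cum 760
  mile 17 (Elwood, w=60) → cum 820
Optimal location: mile 5.

x = 5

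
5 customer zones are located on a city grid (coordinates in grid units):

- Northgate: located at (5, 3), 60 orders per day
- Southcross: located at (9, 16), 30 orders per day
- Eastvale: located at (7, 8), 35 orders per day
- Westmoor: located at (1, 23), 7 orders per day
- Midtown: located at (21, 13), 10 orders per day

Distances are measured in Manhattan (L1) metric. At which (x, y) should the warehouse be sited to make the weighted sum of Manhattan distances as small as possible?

Manhattan distance separates: Σwᵢ(|x−xᵢ|+|y−yᵢ|) = Σwᵢ|x−xᵢ| + Σwᵢ|y−yᵢ|, so x and y are optimised independently as 1-D weighted medians.
Total weight W = 142; half = 71.
x-coordinate, sorted with cumulative weight:
  x=1 (Westmoor, w=7) cum 7
  x=5 (Northgate, w=60) cum 67
  x=7 (Eastvale, w=35) cum 102  ← median
  x=9 (Southcross, w=30) cum 132
  x=21 (Midtown, w=10) cum 142
⇒ x* = 7
y-coordinate, sorted with cumulative weight:
  y=3 (Northgate, w=60) cum 60
  y=8 (Eastvale, w=35) cum 95  ← median
  y=13 (Midtown, w=10) cum 105
  y=16 (Southcross, w=30) cum 135
  y=23 (Westmoor, w=7) cum 142
⇒ y* = 8

(7, 8)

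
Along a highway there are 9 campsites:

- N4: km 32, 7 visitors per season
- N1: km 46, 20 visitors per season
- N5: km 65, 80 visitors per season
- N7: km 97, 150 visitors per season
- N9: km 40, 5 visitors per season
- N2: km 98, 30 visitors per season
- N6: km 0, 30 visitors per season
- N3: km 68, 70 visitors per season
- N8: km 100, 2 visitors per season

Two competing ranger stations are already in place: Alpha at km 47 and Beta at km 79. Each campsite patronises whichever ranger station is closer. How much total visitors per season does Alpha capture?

The indifferent point is the midpoint (47+79)/2 = 63; campsites left of it (closer to Alpha at 47) go to Alpha, those right go to Beta.
  N6 at 0 (w=30) → Alpha
  N4 at 32 (w=7) → Alpha
  N9 at 40 (w=5) → Alpha
  N1 at 46 (w=20) → Alpha
  N5 at 65 (w=80) → Beta
  N3 at 68 (w=70) → Beta
  N7 at 97 (w=150) → Beta
  N2 at 98 (w=30) → Beta
  N8 at 100 (w=2) → Beta
Alpha captures 62; Beta captures 332.

62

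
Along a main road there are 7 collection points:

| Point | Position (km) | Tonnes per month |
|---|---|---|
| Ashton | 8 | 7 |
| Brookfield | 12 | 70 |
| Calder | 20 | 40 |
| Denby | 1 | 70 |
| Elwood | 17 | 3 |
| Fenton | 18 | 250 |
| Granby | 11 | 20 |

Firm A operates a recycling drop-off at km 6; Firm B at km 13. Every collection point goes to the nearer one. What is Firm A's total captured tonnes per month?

77

The indifferent point is the midpoint (6+13)/2 = 9.5; collection points left of it (closer to Firm A at 6) go to Firm A, those right go to Firm B.
  Denby at 1 (w=70) → Firm A
  Ashton at 8 (w=7) → Firm A
  Granby at 11 (w=20) → Firm B
  Brookfield at 12 (w=70) → Firm B
  Elwood at 17 (w=3) → Firm B
  Fenton at 18 (w=250) → Firm B
  Calder at 20 (w=40) → Firm B
Firm A captures 77; Firm B captures 383.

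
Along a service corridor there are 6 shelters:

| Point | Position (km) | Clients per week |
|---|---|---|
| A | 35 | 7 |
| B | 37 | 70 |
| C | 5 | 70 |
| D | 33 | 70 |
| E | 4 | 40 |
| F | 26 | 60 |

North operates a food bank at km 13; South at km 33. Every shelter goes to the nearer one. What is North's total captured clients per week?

110

The indifferent point is the midpoint (13+33)/2 = 23; shelters left of it (closer to North at 13) go to North, those right go to South.
  E at 4 (w=40) → North
  C at 5 (w=70) → North
  F at 26 (w=60) → South
  D at 33 (w=70) → South
  A at 35 (w=7) → South
  B at 37 (w=70) → South
North captures 110; South captures 207.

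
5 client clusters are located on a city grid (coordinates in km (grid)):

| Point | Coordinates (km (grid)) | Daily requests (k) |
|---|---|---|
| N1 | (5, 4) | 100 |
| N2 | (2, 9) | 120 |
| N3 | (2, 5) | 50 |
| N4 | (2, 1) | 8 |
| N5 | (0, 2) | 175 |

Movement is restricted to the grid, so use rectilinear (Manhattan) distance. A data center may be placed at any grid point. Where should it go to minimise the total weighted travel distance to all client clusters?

(2, 4)

Manhattan distance separates: Σwᵢ(|x−xᵢ|+|y−yᵢ|) = Σwᵢ|x−xᵢ| + Σwᵢ|y−yᵢ|, so x and y are optimised independently as 1-D weighted medians.
Total weight W = 453; half = 226.5.
x-coordinate, sorted with cumulative weight:
  x=0 (N5, w=175) cum 175
  x=2 (N2, w=120) cum 295  ← median
  x=2 (N3, w=50) cum 345
  x=2 (N4, w=8) cum 353
  x=5 (N1, w=100) cum 453
⇒ x* = 2
y-coordinate, sorted with cumulative weight:
  y=1 (N4, w=8) cum 8
  y=2 (N5, w=175) cum 183
  y=4 (N1, w=100) cum 283  ← median
  y=5 (N3, w=50) cum 333
  y=9 (N2, w=120) cum 453
⇒ y* = 4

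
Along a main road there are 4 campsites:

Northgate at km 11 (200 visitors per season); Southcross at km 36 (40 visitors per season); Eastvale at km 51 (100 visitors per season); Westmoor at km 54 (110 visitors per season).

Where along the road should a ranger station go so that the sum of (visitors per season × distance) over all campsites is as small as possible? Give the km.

For a sum of weighted absolute distances on a line, the optimum is the weighted median (not the mean). Total weight W = 450; half-weight = 225.
Sort by position and accumulate weight:
  km 11 (Northgate, w=200) → cum 200
  km 36 (Southcross, w=40) → cum 240  ≥ 225 → median here
  km 51 (Eastvale, w=100) → cum 340
  km 54 (Westmoor, w=110) → cum 450
Optimal location: km 36.

x = 36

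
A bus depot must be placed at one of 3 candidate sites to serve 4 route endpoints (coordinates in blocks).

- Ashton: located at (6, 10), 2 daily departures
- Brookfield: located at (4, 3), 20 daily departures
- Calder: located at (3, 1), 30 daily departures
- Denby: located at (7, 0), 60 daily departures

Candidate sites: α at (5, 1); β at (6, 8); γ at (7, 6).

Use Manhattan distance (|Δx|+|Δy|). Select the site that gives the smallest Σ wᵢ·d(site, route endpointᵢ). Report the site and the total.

Total weighted distance at each candidate:
  α (5, 1): total = 320
  β (6, 8): total = 984
  γ (7, 6): total = 760
Minimum is at α with total 320 blocks.

α, total 320 blocks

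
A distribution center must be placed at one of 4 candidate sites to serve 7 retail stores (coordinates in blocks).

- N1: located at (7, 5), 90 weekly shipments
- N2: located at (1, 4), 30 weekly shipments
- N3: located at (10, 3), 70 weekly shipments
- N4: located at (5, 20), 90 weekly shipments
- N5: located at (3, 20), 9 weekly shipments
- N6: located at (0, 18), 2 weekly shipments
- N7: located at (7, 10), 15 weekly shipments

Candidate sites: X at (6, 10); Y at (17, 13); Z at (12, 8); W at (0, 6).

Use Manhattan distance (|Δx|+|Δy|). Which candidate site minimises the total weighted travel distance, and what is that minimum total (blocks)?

Total weighted distance at each candidate:
  X (6, 10): total = 2790
  Y (17, 13): total = 5698
  Z (12, 8): total = 3708
  W (0, 6): total = 3772
Minimum is at X with total 2790 blocks.

X, total 2790 blocks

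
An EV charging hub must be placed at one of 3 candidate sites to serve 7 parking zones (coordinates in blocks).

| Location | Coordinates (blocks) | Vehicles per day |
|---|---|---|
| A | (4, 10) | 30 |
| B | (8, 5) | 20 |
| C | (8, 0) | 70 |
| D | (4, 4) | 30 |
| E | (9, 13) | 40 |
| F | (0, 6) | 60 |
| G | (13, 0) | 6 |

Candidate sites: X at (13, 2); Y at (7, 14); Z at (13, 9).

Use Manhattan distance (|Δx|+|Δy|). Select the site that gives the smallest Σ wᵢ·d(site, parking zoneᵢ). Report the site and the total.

Total weighted distance at each candidate:
  X (13, 2): total = 3122
  Y (7, 14): total = 2990
  Z (13, 9): total = 3214
Minimum is at Y with total 2990 blocks.

Y, total 2990 blocks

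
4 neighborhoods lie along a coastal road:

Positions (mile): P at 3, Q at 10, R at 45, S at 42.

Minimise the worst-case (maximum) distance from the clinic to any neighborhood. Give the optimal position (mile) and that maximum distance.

The 1-center on a line is the midpoint of the two extreme points: leftmost at 3, rightmost at 45.
Optimal location = (3 + 45)/2 = 24; maximum distance = (45 − 3)/2 = 21.

location 24, max distance 21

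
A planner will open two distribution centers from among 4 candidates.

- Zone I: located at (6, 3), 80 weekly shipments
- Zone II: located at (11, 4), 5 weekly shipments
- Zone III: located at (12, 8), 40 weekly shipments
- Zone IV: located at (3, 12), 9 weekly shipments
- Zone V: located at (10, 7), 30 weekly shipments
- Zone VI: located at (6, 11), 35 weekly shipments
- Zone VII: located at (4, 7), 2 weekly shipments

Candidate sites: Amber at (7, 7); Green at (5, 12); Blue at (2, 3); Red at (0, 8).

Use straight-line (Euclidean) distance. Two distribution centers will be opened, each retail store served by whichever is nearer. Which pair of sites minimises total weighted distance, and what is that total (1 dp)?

Evaluate every pair (each demand assigned to the nearer of the two):
  {Amber, Green}: total = 722.3
  {Amber, Red}: total = 844.1
  {Amber, Blue}: total = 846.9
  {Green, Blue}: total = 976.3
  {Green, Red}: total = 1285.2
  {Blue, Red}: total = 1368.9
Best pair: {Amber, Green} with total 722.3.

{Amber, Green}, total 722.3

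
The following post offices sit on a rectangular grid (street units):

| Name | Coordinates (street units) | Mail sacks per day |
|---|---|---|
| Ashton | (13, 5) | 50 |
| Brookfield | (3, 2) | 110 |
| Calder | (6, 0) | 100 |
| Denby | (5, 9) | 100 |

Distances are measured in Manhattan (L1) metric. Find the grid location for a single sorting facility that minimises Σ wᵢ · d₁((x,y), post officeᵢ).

(5, 2)

Manhattan distance separates: Σwᵢ(|x−xᵢ|+|y−yᵢ|) = Σwᵢ|x−xᵢ| + Σwᵢ|y−yᵢ|, so x and y are optimised independently as 1-D weighted medians.
Total weight W = 360; half = 180.
x-coordinate, sorted with cumulative weight:
  x=3 (Brookfield, w=110) cum 110
  x=5 (Denby, w=100) cum 210  ← median
  x=6 (Calder, w=100) cum 310
  x=13 (Ashton, w=50) cum 360
⇒ x* = 5
y-coordinate, sorted with cumulative weight:
  y=0 (Calder, w=100) cum 100
  y=2 (Brookfield, w=110) cum 210  ← median
  y=5 (Ashton, w=50) cum 260
  y=9 (Denby, w=100) cum 360
⇒ y* = 2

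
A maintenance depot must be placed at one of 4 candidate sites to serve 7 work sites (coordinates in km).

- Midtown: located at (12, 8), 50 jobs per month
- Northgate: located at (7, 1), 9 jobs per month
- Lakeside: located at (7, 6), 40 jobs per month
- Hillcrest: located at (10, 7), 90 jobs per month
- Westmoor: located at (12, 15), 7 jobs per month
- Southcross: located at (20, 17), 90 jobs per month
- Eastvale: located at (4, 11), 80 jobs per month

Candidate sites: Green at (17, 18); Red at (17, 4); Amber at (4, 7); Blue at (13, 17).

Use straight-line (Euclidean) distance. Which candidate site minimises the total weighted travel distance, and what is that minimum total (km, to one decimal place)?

Total weighted distance at each candidate:
  Green (17, 18): total = 4041.4
  Red (17, 4): total = 3974.0
  Amber (4, 7): total = 3227.3
  Blue (13, 17): total = 3558.4
Minimum is at Amber with total 3227.3 km.

Amber, total 3227.3 km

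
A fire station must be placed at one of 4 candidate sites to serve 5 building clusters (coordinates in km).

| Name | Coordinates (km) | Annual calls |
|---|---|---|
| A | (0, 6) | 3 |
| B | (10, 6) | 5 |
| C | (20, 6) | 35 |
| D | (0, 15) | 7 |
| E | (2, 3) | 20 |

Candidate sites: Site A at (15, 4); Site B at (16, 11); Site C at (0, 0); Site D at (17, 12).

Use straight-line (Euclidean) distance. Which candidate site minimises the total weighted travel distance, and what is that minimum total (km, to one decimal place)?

Site A, total 651.8 km

Total weighted distance at each candidate:
  Site A (15, 4): total = 651.8
  Site B (16, 11): total = 751.4
  Site C (0, 0): total = 984.2
  Site D (17, 12): total = 805.7
Minimum is at Site A with total 651.8 km.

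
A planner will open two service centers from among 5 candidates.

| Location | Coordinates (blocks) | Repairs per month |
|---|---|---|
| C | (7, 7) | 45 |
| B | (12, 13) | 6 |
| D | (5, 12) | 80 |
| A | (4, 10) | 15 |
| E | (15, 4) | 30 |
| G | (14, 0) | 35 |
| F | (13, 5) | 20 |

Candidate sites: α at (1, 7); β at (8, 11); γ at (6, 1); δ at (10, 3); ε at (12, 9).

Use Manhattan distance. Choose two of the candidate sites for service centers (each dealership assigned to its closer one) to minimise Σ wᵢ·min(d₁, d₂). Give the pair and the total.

{β, δ}, total 1181

Evaluate every pair (each demand assigned to the nearer of the two):
  {β, δ}: total = 1181
  {β, ε}: total = 1369
  {β, γ}: total = 1551
  {α, δ}: total = 1677
  {δ, ε}: total = 1799
  {α, ε}: total = 1829
  {α, β}: total = 1891
  {γ, ε}: total = 1929
  {γ, δ}: total = 2037
  {α, γ}: total = 2077
Best pair: {β, δ} with total 1181.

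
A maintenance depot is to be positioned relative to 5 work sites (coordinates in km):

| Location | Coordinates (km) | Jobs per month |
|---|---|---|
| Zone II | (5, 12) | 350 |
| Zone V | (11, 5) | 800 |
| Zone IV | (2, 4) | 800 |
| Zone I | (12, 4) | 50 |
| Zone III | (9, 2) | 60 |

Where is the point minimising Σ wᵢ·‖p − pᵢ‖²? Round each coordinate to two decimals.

The minimiser of Σwᵢ‖p−pᵢ‖² is the weighted centroid p* = (Σwᵢpᵢ)/(Σwᵢ).
Σwᵢ = 2060.
Σwᵢxᵢ = 350·5 + 800·11 + 800·2 + 50·12 + 60·9 = 13290.
Σwᵢyᵢ = 350·12 + 800·5 + 800·4 + 50·4 + 60·2 = 11720.
x* = 13290/2060 = 6.45, y* = 11720/2060 = 5.69.

(6.45, 5.69)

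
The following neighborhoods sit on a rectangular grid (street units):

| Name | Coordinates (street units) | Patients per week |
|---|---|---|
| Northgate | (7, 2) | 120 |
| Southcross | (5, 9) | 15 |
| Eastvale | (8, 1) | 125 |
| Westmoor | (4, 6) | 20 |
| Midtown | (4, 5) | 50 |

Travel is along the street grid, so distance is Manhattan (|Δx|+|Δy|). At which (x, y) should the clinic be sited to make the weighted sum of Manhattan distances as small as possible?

Manhattan distance separates: Σwᵢ(|x−xᵢ|+|y−yᵢ|) = Σwᵢ|x−xᵢ| + Σwᵢ|y−yᵢ|, so x and y are optimised independently as 1-D weighted medians.
Total weight W = 330; half = 165.
x-coordinate, sorted with cumulative weight:
  x=4 (Westmoor, w=20) cum 20
  x=4 (Midtown, w=50) cum 70
  x=5 (Southcross, w=15) cum 85
  x=7 (Northgate, w=120) cum 205  ← median
  x=8 (Eastvale, w=125) cum 330
⇒ x* = 7
y-coordinate, sorted with cumulative weight:
  y=1 (Eastvale, w=125) cum 125
  y=2 (Northgate, w=120) cum 245  ← median
  y=5 (Midtown, w=50) cum 295
  y=6 (Westmoor, w=20) cum 315
  y=9 (Southcross, w=15) cum 330
⇒ y* = 2

(7, 2)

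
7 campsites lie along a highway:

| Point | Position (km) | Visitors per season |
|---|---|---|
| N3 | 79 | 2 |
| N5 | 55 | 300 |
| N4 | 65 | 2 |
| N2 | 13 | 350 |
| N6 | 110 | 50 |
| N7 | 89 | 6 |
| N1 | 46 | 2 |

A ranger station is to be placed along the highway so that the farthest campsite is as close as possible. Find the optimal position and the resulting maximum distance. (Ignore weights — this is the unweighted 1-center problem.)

The 1-center on a line is the midpoint of the two extreme points: leftmost at 13, rightmost at 110.
Optimal location = (13 + 110)/2 = 61.5; maximum distance = (110 − 13)/2 = 48.5.

location 61.5, max distance 48.5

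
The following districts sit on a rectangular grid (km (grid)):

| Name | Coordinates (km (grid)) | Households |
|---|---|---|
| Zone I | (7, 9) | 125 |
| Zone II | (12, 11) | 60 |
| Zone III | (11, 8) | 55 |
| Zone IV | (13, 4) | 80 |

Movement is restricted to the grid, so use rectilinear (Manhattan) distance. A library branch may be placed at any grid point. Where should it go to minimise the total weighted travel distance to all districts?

(11, 9)

Manhattan distance separates: Σwᵢ(|x−xᵢ|+|y−yᵢ|) = Σwᵢ|x−xᵢ| + Σwᵢ|y−yᵢ|, so x and y are optimised independently as 1-D weighted medians.
Total weight W = 320; half = 160.
x-coordinate, sorted with cumulative weight:
  x=7 (Zone I, w=125) cum 125
  x=11 (Zone III, w=55) cum 180  ← median
  x=12 (Zone II, w=60) cum 240
  x=13 (Zone IV, w=80) cum 320
⇒ x* = 11
y-coordinate, sorted with cumulative weight:
  y=4 (Zone IV, w=80) cum 80
  y=8 (Zone III, w=55) cum 135
  y=9 (Zone I, w=125) cum 260  ← median
  y=11 (Zone II, w=60) cum 320
⇒ y* = 9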